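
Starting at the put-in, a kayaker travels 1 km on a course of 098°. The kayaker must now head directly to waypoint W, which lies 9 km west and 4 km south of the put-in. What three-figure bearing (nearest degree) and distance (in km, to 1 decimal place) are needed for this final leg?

Leg 1 (098°, 1 km): east 1 sin 98° = 0.99, north 1 cos 98° = -0.14
Current position: (0.99, -0.14). Target: (-9, -4). Remaining: Δeast = -9.99, Δnorth = -3.86.
Bearing = atan2(-9.99, -3.86) mod 360° = 248.87°; distance = √((-9.99)² + (-3.86)²) = 10.710 km.

249°, 10.7 km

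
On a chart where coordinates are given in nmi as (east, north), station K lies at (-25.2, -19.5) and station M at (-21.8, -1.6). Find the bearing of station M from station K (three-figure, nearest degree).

011°

Δeast = -21.8 − -25.2 = 3.40; Δnorth = -1.6 − -19.5 = 17.90.
Bearing = atan2(Δeast, Δnorth) mod 360° = 10.75° ≈ 011°.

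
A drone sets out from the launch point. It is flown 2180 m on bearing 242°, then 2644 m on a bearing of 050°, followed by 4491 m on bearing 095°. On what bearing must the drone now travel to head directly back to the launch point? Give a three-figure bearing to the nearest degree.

Leg 1 (242°, 2180 m): east 2180 sin 242° = -1924.83, north 2180 cos 242° = -1023.45
Leg 2 (050°, 2644 m): east 2644 sin 50° = 2025.42, north 2644 cos 50° = 1699.53
Leg 3 (095°, 4491 m): east 4491 sin 95° = 4473.91, north 4491 cos 95° = -391.42
Net displacement: 4574.51 east, 284.67 north. Direction back to start is (-4574.51, -284.67): bearing = atan2(-4574.51, -284.67) mod 360° = 266.44° ≈ 266°.

266°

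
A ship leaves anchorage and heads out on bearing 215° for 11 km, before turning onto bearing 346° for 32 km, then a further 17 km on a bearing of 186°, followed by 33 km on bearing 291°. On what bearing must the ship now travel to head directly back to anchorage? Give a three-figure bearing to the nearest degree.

Leg 1 (215°, 11 km): east 11 sin 215° = -6.31, north 11 cos 215° = -9.01
Leg 2 (346°, 32 km): east 32 sin 346° = -7.74, north 32 cos 346° = 31.05
Leg 3 (186°, 17 km): east 17 sin 186° = -1.78, north 17 cos 186° = -16.91
Leg 4 (291°, 33 km): east 33 sin 291° = -30.81, north 33 cos 291° = 11.83
Net displacement: -46.64 east, 16.96 north. Direction back to start is (46.64, -16.96): bearing = atan2(46.64, -16.96) mod 360° = 109.98° ≈ 110°.

110°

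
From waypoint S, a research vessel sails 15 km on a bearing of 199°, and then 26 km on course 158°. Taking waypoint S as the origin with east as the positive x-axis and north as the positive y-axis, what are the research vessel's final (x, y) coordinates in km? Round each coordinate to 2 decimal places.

(4.86, -38.29)

Leg 1 (199°, 15 km): east 15 sin 199° = -4.88, north 15 cos 199° = -14.18
Leg 2 (158°, 26 km): east 26 sin 158° = 9.74, north 26 cos 158° = -24.11
Summing: 4.86 km east, -38.29 km north → (4.86, -38.29).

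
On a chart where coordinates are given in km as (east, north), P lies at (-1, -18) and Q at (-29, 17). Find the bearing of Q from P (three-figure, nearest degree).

321°

Δeast = -29 − -1 = -28.00; Δnorth = 17 − -18 = 35.00.
Bearing = atan2(Δeast, Δnorth) mod 360° = 321.34° ≈ 321°.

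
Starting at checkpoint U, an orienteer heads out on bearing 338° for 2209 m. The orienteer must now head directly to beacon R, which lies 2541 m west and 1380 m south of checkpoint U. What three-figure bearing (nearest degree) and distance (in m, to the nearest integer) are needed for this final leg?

Leg 1 (338°, 2209 m): east 2209 sin 338° = -827.51, north 2209 cos 338° = 2048.15
Current position: (-827.51, 2048.15). Target: (-2541, -1380). Remaining: Δeast = -1713.49, Δnorth = -3428.15.
Bearing = atan2(-1713.49, -3428.15) mod 360° = 206.56°; distance = √((-1713.49)² + (-3428.15)²) = 3832.528 m.

207°, 3833 m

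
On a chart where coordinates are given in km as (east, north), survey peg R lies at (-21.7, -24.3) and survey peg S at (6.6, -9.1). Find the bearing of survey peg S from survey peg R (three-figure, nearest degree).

062°

Δeast = 6.6 − -21.7 = 28.30; Δnorth = -9.1 − -24.3 = 15.20.
Bearing = atan2(Δeast, Δnorth) mod 360° = 61.76° ≈ 062°.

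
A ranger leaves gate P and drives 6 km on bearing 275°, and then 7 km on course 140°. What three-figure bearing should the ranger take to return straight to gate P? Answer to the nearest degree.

Leg 1 (275°, 6 km): east 6 sin 275° = -5.98, north 6 cos 275° = 0.52
Leg 2 (140°, 7 km): east 7 sin 140° = 4.50, north 7 cos 140° = -5.36
Net displacement: -1.48 east, -4.84 north. Direction back to start is (1.48, 4.84): bearing = atan2(1.48, 4.84) mod 360° = 16.98° ≈ 017°.

017°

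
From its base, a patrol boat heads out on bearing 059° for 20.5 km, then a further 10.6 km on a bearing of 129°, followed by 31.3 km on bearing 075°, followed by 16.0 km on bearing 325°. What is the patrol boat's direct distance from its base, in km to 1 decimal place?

53.2 km

Leg 1 (059°, 20.5 km): east 20.5 sin 59° = 17.57, north 20.5 cos 59° = 10.56
Leg 2 (129°, 10.6 km): east 10.6 sin 129° = 8.24, north 10.6 cos 129° = -6.67
Leg 3 (075°, 31.3 km): east 31.3 sin 75° = 30.23, north 31.3 cos 75° = 8.10
Leg 4 (325°, 16.0 km): east 16.0 sin 325° = -9.18, north 16.0 cos 325° = 13.11
Net: 46.87 east, 25.09 north. Distance = √((46.87)² + (25.09)²) = 53.162 km.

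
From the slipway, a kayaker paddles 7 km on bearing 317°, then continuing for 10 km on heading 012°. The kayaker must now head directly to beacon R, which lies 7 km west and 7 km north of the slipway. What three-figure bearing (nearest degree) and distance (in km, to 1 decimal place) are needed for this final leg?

209°, 9.0 km

Leg 1 (317°, 7 km): east 7 sin 317° = -4.77, north 7 cos 317° = 5.12
Leg 2 (012°, 10 km): east 10 sin 12° = 2.08, north 10 cos 12° = 9.78
Current position: (-2.69, 14.90). Target: (-7, 7). Remaining: Δeast = -4.31, Δnorth = -7.90.
Bearing = atan2(-4.31, -7.90) mod 360° = 208.59°; distance = √((-4.31)² + (-7.90)²) = 8.998 km.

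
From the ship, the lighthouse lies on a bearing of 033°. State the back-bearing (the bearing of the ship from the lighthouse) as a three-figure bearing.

213°

Back-bearing = 033° + 180° = 213°.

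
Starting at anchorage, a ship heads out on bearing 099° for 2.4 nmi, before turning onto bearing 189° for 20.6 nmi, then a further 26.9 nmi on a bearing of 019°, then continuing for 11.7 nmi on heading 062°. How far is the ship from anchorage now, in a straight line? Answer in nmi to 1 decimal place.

20.9 nmi

Leg 1 (099°, 2.4 nmi): east 2.4 sin 99° = 2.37, north 2.4 cos 99° = -0.38
Leg 2 (189°, 20.6 nmi): east 20.6 sin 189° = -3.22, north 20.6 cos 189° = -20.35
Leg 3 (019°, 26.9 nmi): east 26.9 sin 19° = 8.76, north 26.9 cos 19° = 25.43
Leg 4 (062°, 11.7 nmi): east 11.7 sin 62° = 10.33, north 11.7 cos 62° = 5.49
Net: 18.24 east, 10.21 north. Distance = √((18.24)² + (10.21)²) = 20.898 nmi.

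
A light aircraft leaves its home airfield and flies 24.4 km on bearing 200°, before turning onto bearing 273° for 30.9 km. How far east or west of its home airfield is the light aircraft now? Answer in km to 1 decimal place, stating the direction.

Leg 1 (200°, 24.4 km): east 24.4 sin 200° = -8.35, north 24.4 cos 200° = -22.93
Leg 2 (273°, 30.9 km): east 30.9 sin 273° = -30.86, north 30.9 cos 273° = 1.62
Net east component: -39.20 km.

39.2 km west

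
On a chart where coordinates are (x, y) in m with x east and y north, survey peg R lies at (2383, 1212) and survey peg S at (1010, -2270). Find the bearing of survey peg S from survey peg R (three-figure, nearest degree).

Δeast = 1010 − 2383 = -1373.00; Δnorth = -2270 − 1212 = -3482.00.
Bearing = atan2(Δeast, Δnorth) mod 360° = 201.52° ≈ 202°.

202°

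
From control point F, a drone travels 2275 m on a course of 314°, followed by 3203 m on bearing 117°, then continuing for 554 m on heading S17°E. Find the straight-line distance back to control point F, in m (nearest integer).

1437 m

Leg 1 (314°, 2275 m): east 2275 sin 314° = -1636.50, north 2275 cos 314° = 1580.35
Leg 2 (117°, 3203 m): east 3203 sin 117° = 2853.89, north 3203 cos 117° = -1454.13
Leg 3 (S17°E, 554 m): east 554 sin 163° = 161.97, north 554 cos 163° = -529.79
Net: 1379.37 east, -403.58 north. Distance = √((1379.37)² + (-403.58)²) = 1437.197 m.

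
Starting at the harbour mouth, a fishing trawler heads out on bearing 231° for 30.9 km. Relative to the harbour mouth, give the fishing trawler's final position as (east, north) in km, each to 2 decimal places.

(-24.01, -19.45)

Leg 1 (231°, 30.9 km): east 30.9 sin 231° = -24.01, north 30.9 cos 231° = -19.45
Summing: -24.01 km east, -19.45 km north → (-24.01, -19.45).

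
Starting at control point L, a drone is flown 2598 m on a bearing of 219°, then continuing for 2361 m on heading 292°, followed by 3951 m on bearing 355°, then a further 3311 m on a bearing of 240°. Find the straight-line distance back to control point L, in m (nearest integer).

Leg 1 (219°, 2598 m): east 2598 sin 219° = -1634.97, north 2598 cos 219° = -2019.03
Leg 2 (292°, 2361 m): east 2361 sin 292° = -2189.08, north 2361 cos 292° = 884.45
Leg 3 (355°, 3951 m): east 3951 sin 355° = -344.35, north 3951 cos 355° = 3935.97
Leg 4 (240°, 3311 m): east 3311 sin 240° = -2867.41, north 3311 cos 240° = -1655.50
Net: -7035.82 east, 1145.89 north. Distance = √((-7035.82)² + (1145.89)²) = 7128.519 m.

7129 m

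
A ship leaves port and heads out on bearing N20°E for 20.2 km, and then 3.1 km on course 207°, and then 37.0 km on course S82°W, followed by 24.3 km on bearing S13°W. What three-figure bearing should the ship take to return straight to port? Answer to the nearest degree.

Leg 1 (N20°E, 20.2 km): east 20.2 sin 20° = 6.91, north 20.2 cos 20° = 18.98
Leg 2 (207°, 3.1 km): east 3.1 sin 207° = -1.41, north 3.1 cos 207° = -2.76
Leg 3 (S82°W, 37.0 km): east 37.0 sin 262° = -36.64, north 37.0 cos 262° = -5.15
Leg 4 (S13°W, 24.3 km): east 24.3 sin 193° = -5.47, north 24.3 cos 193° = -23.68
Net displacement: -36.60 east, -12.61 north. Direction back to start is (36.60, 12.61): bearing = atan2(36.60, 12.61) mod 360° = 71.00° ≈ 071°.

071°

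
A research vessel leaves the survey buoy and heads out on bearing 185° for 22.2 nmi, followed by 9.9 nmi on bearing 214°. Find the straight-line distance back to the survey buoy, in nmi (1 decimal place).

31.2 nmi

Leg 1 (185°, 22.2 nmi): east 22.2 sin 185° = -1.93, north 22.2 cos 185° = -22.12
Leg 2 (214°, 9.9 nmi): east 9.9 sin 214° = -5.54, north 9.9 cos 214° = -8.21
Net: -7.47 east, -30.32 north. Distance = √((-7.47)² + (-30.32)²) = 31.230 nmi.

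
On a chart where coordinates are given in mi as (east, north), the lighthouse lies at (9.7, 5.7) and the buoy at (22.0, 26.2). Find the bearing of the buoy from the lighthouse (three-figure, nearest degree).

Δeast = 22.0 − 9.7 = 12.30; Δnorth = 26.2 − 5.7 = 20.50.
Bearing = atan2(Δeast, Δnorth) mod 360° = 30.96° ≈ 031°.

031°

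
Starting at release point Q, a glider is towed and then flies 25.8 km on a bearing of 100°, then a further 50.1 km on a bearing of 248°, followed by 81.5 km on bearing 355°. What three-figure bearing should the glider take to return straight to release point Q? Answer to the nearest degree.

154°

Leg 1 (100°, 25.8 km): east 25.8 sin 100° = 25.41, north 25.8 cos 100° = -4.48
Leg 2 (248°, 50.1 km): east 50.1 sin 248° = -46.45, north 50.1 cos 248° = -18.77
Leg 3 (355°, 81.5 km): east 81.5 sin 355° = -7.10, north 81.5 cos 355° = 81.19
Net displacement: -28.15 east, 57.94 north. Direction back to start is (28.15, -57.94): bearing = atan2(28.15, -57.94) mod 360° = 154.09° ≈ 154°.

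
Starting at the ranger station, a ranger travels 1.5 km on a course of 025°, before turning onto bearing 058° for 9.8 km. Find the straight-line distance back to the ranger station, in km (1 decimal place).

Leg 1 (025°, 1.5 km): east 1.5 sin 25° = 0.63, north 1.5 cos 25° = 1.36
Leg 2 (058°, 9.8 km): east 9.8 sin 58° = 8.31, north 9.8 cos 58° = 5.19
Net: 8.94 east, 6.55 north. Distance = √((8.94)² + (6.55)²) = 11.088 km.

11.1 km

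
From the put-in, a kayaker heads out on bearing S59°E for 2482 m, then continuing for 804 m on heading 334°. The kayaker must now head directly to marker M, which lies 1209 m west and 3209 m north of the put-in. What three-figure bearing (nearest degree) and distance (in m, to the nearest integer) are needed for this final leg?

322°, 4804 m

Leg 1 (S59°E, 2482 m): east 2482 sin 121° = 2127.49, north 2482 cos 121° = -1278.32
Leg 2 (334°, 804 m): east 804 sin 334° = -352.45, north 804 cos 334° = 722.63
Current position: (1775.04, -555.69). Target: (-1209, 3209). Remaining: Δeast = -2984.04, Δnorth = 3764.69.
Bearing = atan2(-2984.04, 3764.69) mod 360° = 321.60°; distance = √((-2984.04)² + (3764.69)²) = 4803.895 m.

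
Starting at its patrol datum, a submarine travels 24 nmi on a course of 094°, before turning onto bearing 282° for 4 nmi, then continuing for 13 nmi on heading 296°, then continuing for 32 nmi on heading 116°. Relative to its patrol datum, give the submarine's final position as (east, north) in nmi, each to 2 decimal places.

Leg 1 (094°, 24 nmi): east 24 sin 94° = 23.94, north 24 cos 94° = -1.67
Leg 2 (282°, 4 nmi): east 4 sin 282° = -3.91, north 4 cos 282° = 0.83
Leg 3 (296°, 13 nmi): east 13 sin 296° = -11.68, north 13 cos 296° = 5.70
Leg 4 (116°, 32 nmi): east 32 sin 116° = 28.76, north 32 cos 116° = -14.03
Summing: 37.11 nmi east, -9.17 nmi north → (37.11, -9.17).

(37.11, -9.17)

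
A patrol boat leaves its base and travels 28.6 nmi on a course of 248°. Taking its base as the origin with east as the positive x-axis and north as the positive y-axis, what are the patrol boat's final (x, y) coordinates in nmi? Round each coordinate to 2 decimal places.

Leg 1 (248°, 28.6 nmi): east 28.6 sin 248° = -26.52, north 28.6 cos 248° = -10.71
Summing: -26.52 nmi east, -10.71 nmi north → (-26.52, -10.71).

(-26.52, -10.71)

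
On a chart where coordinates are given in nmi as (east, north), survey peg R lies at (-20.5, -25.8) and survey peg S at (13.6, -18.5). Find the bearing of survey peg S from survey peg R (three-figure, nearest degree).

078°

Δeast = 13.6 − -20.5 = 34.10; Δnorth = -18.5 − -25.8 = 7.30.
Bearing = atan2(Δeast, Δnorth) mod 360° = 77.92° ≈ 078°.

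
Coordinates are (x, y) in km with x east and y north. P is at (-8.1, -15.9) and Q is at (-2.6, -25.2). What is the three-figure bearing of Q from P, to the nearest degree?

149°

Δeast = -2.6 − -8.1 = 5.50; Δnorth = -25.2 − -15.9 = -9.30.
Bearing = atan2(Δeast, Δnorth) mod 360° = 149.40° ≈ 149°.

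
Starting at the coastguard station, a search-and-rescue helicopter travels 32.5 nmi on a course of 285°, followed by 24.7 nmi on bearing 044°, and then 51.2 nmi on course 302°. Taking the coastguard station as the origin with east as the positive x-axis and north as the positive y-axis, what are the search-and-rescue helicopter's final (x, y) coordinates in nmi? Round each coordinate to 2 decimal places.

Leg 1 (285°, 32.5 nmi): east 32.5 sin 285° = -31.39, north 32.5 cos 285° = 8.41
Leg 2 (044°, 24.7 nmi): east 24.7 sin 44° = 17.16, north 24.7 cos 44° = 17.77
Leg 3 (302°, 51.2 nmi): east 51.2 sin 302° = -43.42, north 51.2 cos 302° = 27.13
Summing: -57.65 nmi east, 53.31 nmi north → (-57.65, 53.31).

(-57.65, 53.31)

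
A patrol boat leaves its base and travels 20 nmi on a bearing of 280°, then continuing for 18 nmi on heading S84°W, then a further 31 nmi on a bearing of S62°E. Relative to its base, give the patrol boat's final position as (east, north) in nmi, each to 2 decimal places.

Leg 1 (280°, 20 nmi): east 20 sin 280° = -19.70, north 20 cos 280° = 3.47
Leg 2 (S84°W, 18 nmi): east 18 sin 264° = -17.90, north 18 cos 264° = -1.88
Leg 3 (S62°E, 31 nmi): east 31 sin 118° = 27.37, north 31 cos 118° = -14.55
Summing: -10.23 nmi east, -12.96 nmi north → (-10.23, -12.96).

(-10.23, -12.96)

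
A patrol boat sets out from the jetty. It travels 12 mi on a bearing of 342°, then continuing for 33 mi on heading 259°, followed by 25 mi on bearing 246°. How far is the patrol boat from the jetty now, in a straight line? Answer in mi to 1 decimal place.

Leg 1 (342°, 12 mi): east 12 sin 342° = -3.71, north 12 cos 342° = 11.41
Leg 2 (259°, 33 mi): east 33 sin 259° = -32.39, north 33 cos 259° = -6.30
Leg 3 (246°, 25 mi): east 25 sin 246° = -22.84, north 25 cos 246° = -10.17
Net: -58.94 east, -5.05 north. Distance = √((-58.94)² + (-5.05)²) = 59.157 mi.

59.2 mi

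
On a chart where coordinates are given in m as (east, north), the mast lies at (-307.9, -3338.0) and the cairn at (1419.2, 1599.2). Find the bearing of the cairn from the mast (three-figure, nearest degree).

019°

Δeast = 1419.2 − -307.9 = 1727.10; Δnorth = 1599.2 − -3338.0 = 4937.20.
Bearing = atan2(Δeast, Δnorth) mod 360° = 19.28° ≈ 019°.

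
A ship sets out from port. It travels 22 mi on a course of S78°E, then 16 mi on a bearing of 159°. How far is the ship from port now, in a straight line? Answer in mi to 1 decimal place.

Leg 1 (S78°E, 22 mi): east 22 sin 102° = 21.52, north 22 cos 102° = -4.57
Leg 2 (159°, 16 mi): east 16 sin 159° = 5.73, north 16 cos 159° = -14.94
Net: 27.25 east, -19.51 north. Distance = √((27.25)² + (-19.51)²) = 33.518 mi.

33.5 mi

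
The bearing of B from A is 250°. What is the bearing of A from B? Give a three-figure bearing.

Back-bearing = 250° − 180° = 070°.

070°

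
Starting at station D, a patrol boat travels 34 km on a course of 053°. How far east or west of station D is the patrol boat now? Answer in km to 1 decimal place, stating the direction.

Leg 1 (053°, 34 km): east 34 sin 53° = 27.15, north 34 cos 53° = 20.46
Net east component: 27.15 km.

27.2 km east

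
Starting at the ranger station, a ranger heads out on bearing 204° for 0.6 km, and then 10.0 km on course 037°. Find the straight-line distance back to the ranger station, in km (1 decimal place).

Leg 1 (204°, 0.6 km): east 0.6 sin 204° = -0.24, north 0.6 cos 204° = -0.55
Leg 2 (037°, 10.0 km): east 10.0 sin 37° = 6.02, north 10.0 cos 37° = 7.99
Net: 5.77 east, 7.44 north. Distance = √((5.77)² + (7.44)²) = 9.416 km.

9.4 km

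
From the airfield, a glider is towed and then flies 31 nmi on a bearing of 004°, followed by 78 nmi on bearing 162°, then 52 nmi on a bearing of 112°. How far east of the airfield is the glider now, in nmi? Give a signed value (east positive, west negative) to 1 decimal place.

74.5 nmi

Leg 1 (004°, 31 nmi): east 31 sin 4° = 2.16, north 31 cos 4° = 30.92
Leg 2 (162°, 78 nmi): east 78 sin 162° = 24.10, north 78 cos 162° = -74.18
Leg 3 (112°, 52 nmi): east 52 sin 112° = 48.21, north 52 cos 112° = -19.48
Net east component: 74.48 nmi.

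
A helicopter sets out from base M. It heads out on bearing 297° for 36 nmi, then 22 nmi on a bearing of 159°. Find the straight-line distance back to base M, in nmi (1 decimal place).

Leg 1 (297°, 36 nmi): east 36 sin 297° = -32.08, north 36 cos 297° = 16.34
Leg 2 (159°, 22 nmi): east 22 sin 159° = 7.88, north 22 cos 159° = -20.54
Net: -24.19 east, -4.20 north. Distance = √((-24.19)² + (-4.20)²) = 24.553 nmi.

24.6 nmi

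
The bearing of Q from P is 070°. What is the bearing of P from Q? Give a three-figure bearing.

250°

Back-bearing = 070° + 180° = 250°.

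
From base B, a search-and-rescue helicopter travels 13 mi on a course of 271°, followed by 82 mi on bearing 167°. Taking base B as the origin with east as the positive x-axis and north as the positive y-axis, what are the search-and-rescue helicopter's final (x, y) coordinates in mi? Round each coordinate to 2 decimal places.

(5.45, -79.67)

Leg 1 (271°, 13 mi): east 13 sin 271° = -13.00, north 13 cos 271° = 0.23
Leg 2 (167°, 82 mi): east 82 sin 167° = 18.45, north 82 cos 167° = -79.90
Summing: 5.45 mi east, -79.67 mi north → (5.45, -79.67).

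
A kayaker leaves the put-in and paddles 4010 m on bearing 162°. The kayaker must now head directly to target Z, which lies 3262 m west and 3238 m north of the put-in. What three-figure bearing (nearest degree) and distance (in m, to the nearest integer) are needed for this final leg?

Leg 1 (162°, 4010 m): east 4010 sin 162° = 1239.16, north 4010 cos 162° = -3813.74
Current position: (1239.16, -3813.74). Target: (-3262, 3238). Remaining: Δeast = -4501.16, Δnorth = 7051.74.
Bearing = atan2(-4501.16, 7051.74) mod 360° = 327.45°; distance = √((-4501.16)² + (7051.74)²) = 8365.848 m.

327°, 8366 m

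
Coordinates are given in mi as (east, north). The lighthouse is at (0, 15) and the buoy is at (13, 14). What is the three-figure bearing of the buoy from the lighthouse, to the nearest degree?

094°

Δeast = 13 − 0 = 13.00; Δnorth = 14 − 15 = -1.00.
Bearing = atan2(Δeast, Δnorth) mod 360° = 94.40° ≈ 094°.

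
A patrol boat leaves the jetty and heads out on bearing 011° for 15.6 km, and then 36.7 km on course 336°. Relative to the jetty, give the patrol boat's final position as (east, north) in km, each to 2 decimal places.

Leg 1 (011°, 15.6 km): east 15.6 sin 11° = 2.98, north 15.6 cos 11° = 15.31
Leg 2 (336°, 36.7 km): east 36.7 sin 336° = -14.93, north 36.7 cos 336° = 33.53
Summing: -11.95 km east, 48.84 km north → (-11.95, 48.84).

(-11.95, 48.84)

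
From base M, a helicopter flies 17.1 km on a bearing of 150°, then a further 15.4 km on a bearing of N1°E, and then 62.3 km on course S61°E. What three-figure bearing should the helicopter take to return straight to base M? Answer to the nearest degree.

295°

Leg 1 (150°, 17.1 km): east 17.1 sin 150° = 8.55, north 17.1 cos 150° = -14.81
Leg 2 (N1°E, 15.4 km): east 15.4 sin 1° = 0.27, north 15.4 cos 1° = 15.40
Leg 3 (S61°E, 62.3 km): east 62.3 sin 119° = 54.49, north 62.3 cos 119° = -30.20
Net displacement: 63.31 east, -29.62 north. Direction back to start is (-63.31, 29.62): bearing = atan2(-63.31, 29.62) mod 360° = 295.07° ≈ 295°.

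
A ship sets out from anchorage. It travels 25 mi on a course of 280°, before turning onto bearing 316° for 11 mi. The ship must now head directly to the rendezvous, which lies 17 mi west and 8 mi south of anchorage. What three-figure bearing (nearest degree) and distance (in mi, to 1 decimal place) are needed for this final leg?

Leg 1 (280°, 25 mi): east 25 sin 280° = -24.62, north 25 cos 280° = 4.34
Leg 2 (316°, 11 mi): east 11 sin 316° = -7.64, north 11 cos 316° = 7.91
Current position: (-32.26, 12.25). Target: (-17, -8). Remaining: Δeast = 15.26, Δnorth = -20.25.
Bearing = atan2(15.26, -20.25) mod 360° = 143.00°; distance = √((15.26)² + (-20.25)²) = 25.360 mi.

143°, 25.4 mi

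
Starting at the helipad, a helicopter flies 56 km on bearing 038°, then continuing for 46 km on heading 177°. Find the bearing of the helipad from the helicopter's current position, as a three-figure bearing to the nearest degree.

273°

Leg 1 (038°, 56 km): east 56 sin 38° = 34.48, north 56 cos 38° = 44.13
Leg 2 (177°, 46 km): east 46 sin 177° = 2.41, north 46 cos 177° = -45.94
Net displacement: 36.88 east, -1.81 north. Direction back to start is (-36.88, 1.81): bearing = atan2(-36.88, 1.81) mod 360° = 272.81° ≈ 273°.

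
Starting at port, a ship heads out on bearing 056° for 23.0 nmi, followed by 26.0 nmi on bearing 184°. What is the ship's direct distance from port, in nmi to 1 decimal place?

Leg 1 (056°, 23.0 nmi): east 23.0 sin 56° = 19.07, north 23.0 cos 56° = 12.86
Leg 2 (184°, 26.0 nmi): east 26.0 sin 184° = -1.81, north 26.0 cos 184° = -25.94
Net: 17.25 east, -13.08 north. Distance = √((17.25)² + (-13.08)²) = 21.649 nmi.

21.6 nmi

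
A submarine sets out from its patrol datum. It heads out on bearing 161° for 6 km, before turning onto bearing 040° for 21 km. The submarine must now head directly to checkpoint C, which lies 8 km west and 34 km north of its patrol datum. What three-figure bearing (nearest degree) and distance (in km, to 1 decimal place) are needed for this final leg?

Leg 1 (161°, 6 km): east 6 sin 161° = 1.95, north 6 cos 161° = -5.67
Leg 2 (040°, 21 km): east 21 sin 40° = 13.50, north 21 cos 40° = 16.09
Current position: (15.45, 10.41). Target: (-8, 34). Remaining: Δeast = -23.45, Δnorth = 23.59.
Bearing = atan2(-23.45, 23.59) mod 360° = 315.16°; distance = √((-23.45)² + (23.59)²) = 33.261 km.

315°, 33.3 km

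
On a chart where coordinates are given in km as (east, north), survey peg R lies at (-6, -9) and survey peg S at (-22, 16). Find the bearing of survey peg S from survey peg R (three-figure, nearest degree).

Δeast = -22 − -6 = -16.00; Δnorth = 16 − -9 = 25.00.
Bearing = atan2(Δeast, Δnorth) mod 360° = 327.38° ≈ 327°.

327°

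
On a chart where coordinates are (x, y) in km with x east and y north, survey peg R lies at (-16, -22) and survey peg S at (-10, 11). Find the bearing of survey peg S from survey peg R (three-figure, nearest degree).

010°

Δeast = -10 − -16 = 6.00; Δnorth = 11 − -22 = 33.00.
Bearing = atan2(Δeast, Δnorth) mod 360° = 10.30° ≈ 010°.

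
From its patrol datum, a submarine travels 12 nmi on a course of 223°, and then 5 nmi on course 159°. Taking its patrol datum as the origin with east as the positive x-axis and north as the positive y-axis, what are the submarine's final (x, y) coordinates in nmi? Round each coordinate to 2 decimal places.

Leg 1 (223°, 12 nmi): east 12 sin 223° = -8.18, north 12 cos 223° = -8.78
Leg 2 (159°, 5 nmi): east 5 sin 159° = 1.79, north 5 cos 159° = -4.67
Summing: -6.39 nmi east, -13.44 nmi north → (-6.39, -13.44).

(-6.39, -13.44)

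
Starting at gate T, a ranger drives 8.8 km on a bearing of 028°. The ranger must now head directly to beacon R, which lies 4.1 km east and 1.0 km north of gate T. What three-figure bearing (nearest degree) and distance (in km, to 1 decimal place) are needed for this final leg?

180°, 6.8 km

Leg 1 (028°, 8.8 km): east 8.8 sin 28° = 4.13, north 8.8 cos 28° = 7.77
Current position: (4.13, 7.77). Target: (4.1, 1.0). Remaining: Δeast = -0.03, Δnorth = -6.77.
Bearing = atan2(-0.03, -6.77) mod 360° = 180.27°; distance = √((-0.03)² + (-6.77)²) = 6.770 km.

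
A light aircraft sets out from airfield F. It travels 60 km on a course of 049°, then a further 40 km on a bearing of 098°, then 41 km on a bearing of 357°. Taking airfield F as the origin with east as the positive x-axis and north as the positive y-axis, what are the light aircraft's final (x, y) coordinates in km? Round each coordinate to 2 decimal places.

(82.75, 74.74)

Leg 1 (049°, 60 km): east 60 sin 49° = 45.28, north 60 cos 49° = 39.36
Leg 2 (098°, 40 km): east 40 sin 98° = 39.61, north 40 cos 98° = -5.57
Leg 3 (357°, 41 km): east 41 sin 357° = -2.15, north 41 cos 357° = 40.94
Summing: 82.75 km east, 74.74 km north → (82.75, 74.74).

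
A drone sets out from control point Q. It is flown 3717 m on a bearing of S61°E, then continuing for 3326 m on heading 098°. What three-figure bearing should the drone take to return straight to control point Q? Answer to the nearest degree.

289°

Leg 1 (S61°E, 3717 m): east 3717 sin 119° = 3250.96, north 3717 cos 119° = -1802.04
Leg 2 (098°, 3326 m): east 3326 sin 98° = 3293.63, north 3326 cos 98° = -462.89
Net displacement: 6544.59 east, -2264.93 north. Direction back to start is (-6544.59, 2264.93): bearing = atan2(-6544.59, 2264.93) mod 360° = 289.09° ≈ 289°.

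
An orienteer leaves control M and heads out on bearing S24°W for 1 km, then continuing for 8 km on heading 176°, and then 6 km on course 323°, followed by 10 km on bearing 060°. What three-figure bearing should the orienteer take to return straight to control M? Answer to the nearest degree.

260°

Leg 1 (S24°W, 1 km): east 1 sin 204° = -0.41, north 1 cos 204° = -0.91
Leg 2 (176°, 8 km): east 8 sin 176° = 0.56, north 8 cos 176° = -7.98
Leg 3 (323°, 6 km): east 6 sin 323° = -3.61, north 6 cos 323° = 4.79
Leg 4 (060°, 10 km): east 10 sin 60° = 8.66, north 10 cos 60° = 5.00
Net displacement: 5.20 east, 0.90 north. Direction back to start is (-5.20, -0.90): bearing = atan2(-5.20, -0.90) mod 360° = 260.21° ≈ 260°.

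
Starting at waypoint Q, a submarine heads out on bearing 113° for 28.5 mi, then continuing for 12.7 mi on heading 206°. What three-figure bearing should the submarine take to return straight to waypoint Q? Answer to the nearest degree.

Leg 1 (113°, 28.5 mi): east 28.5 sin 113° = 26.23, north 28.5 cos 113° = -11.14
Leg 2 (206°, 12.7 mi): east 12.7 sin 206° = -5.57, north 12.7 cos 206° = -11.41
Net displacement: 20.67 east, -22.55 north. Direction back to start is (-20.67, 22.55): bearing = atan2(-20.67, 22.55) mod 360° = 317.50° ≈ 317°.

317°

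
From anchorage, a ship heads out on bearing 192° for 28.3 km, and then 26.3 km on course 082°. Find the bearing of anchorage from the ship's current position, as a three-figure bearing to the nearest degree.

320°

Leg 1 (192°, 28.3 km): east 28.3 sin 192° = -5.88, north 28.3 cos 192° = -27.68
Leg 2 (082°, 26.3 km): east 26.3 sin 82° = 26.04, north 26.3 cos 82° = 3.66
Net displacement: 20.16 east, -24.02 north. Direction back to start is (-20.16, 24.02): bearing = atan2(-20.16, 24.02) mod 360° = 319.99° ≈ 320°.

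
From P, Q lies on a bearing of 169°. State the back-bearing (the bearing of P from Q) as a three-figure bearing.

349°

Back-bearing = 169° + 180° = 349°.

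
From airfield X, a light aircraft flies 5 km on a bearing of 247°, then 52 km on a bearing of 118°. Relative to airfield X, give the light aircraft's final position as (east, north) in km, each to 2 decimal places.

(41.31, -26.37)

Leg 1 (247°, 5 km): east 5 sin 247° = -4.60, north 5 cos 247° = -1.95
Leg 2 (118°, 52 km): east 52 sin 118° = 45.91, north 52 cos 118° = -24.41
Summing: 41.31 km east, -26.37 km north → (41.31, -26.37).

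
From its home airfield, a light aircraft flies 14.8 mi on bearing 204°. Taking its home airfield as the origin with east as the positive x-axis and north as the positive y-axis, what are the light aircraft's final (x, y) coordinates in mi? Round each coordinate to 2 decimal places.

Leg 1 (204°, 14.8 mi): east 14.8 sin 204° = -6.02, north 14.8 cos 204° = -13.52
Summing: -6.02 mi east, -13.52 mi north → (-6.02, -13.52).

(-6.02, -13.52)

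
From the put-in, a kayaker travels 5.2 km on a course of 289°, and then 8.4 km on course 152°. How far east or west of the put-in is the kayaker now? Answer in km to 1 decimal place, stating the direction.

1.0 km west

Leg 1 (289°, 5.2 km): east 5.2 sin 289° = -4.92, north 5.2 cos 289° = 1.69
Leg 2 (152°, 8.4 km): east 8.4 sin 152° = 3.94, north 8.4 cos 152° = -7.42
Net east component: -0.97 km.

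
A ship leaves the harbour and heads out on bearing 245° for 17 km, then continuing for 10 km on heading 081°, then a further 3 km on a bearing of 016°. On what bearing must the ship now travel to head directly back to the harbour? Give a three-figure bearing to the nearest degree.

060°

Leg 1 (245°, 17 km): east 17 sin 245° = -15.41, north 17 cos 245° = -7.18
Leg 2 (081°, 10 km): east 10 sin 81° = 9.88, north 10 cos 81° = 1.56
Leg 3 (016°, 3 km): east 3 sin 16° = 0.83, north 3 cos 16° = 2.88
Net displacement: -4.70 east, -2.74 north. Direction back to start is (4.70, 2.74): bearing = atan2(4.70, 2.74) mod 360° = 59.81° ≈ 060°.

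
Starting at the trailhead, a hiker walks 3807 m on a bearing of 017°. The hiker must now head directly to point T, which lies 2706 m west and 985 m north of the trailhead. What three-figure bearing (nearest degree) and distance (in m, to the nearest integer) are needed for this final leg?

Leg 1 (017°, 3807 m): east 3807 sin 17° = 1113.06, north 3807 cos 17° = 3640.65
Current position: (1113.06, 3640.65). Target: (-2706, 985). Remaining: Δeast = -3819.06, Δnorth = -2655.65.
Bearing = atan2(-3819.06, -2655.65) mod 360° = 235.19°; distance = √((-3819.06)² + (-2655.65)²) = 4651.634 m.

235°, 4652 m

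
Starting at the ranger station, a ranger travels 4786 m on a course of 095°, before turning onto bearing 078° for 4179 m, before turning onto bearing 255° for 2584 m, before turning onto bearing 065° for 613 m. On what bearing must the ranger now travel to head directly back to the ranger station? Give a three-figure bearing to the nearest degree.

Leg 1 (095°, 4786 m): east 4786 sin 95° = 4767.79, north 4786 cos 95° = -417.13
Leg 2 (078°, 4179 m): east 4179 sin 78° = 4087.68, north 4179 cos 78° = 868.86
Leg 3 (255°, 2584 m): east 2584 sin 255° = -2495.95, north 2584 cos 255° = -668.79
Leg 4 (065°, 613 m): east 613 sin 65° = 555.57, north 613 cos 65° = 259.06
Net displacement: 6915.08 east, 42.01 north. Direction back to start is (-6915.08, -42.01): bearing = atan2(-6915.08, -42.01) mod 360° = 269.65° ≈ 270°.

270°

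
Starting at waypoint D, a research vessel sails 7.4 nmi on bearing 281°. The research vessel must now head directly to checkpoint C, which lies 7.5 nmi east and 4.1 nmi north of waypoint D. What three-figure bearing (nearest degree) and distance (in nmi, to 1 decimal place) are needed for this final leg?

080°, 15.0 nmi

Leg 1 (281°, 7.4 nmi): east 7.4 sin 281° = -7.26, north 7.4 cos 281° = 1.41
Current position: (-7.26, 1.41). Target: (7.5, 4.1). Remaining: Δeast = 14.76, Δnorth = 2.69.
Bearing = atan2(14.76, 2.69) mod 360° = 79.68°; distance = √((14.76)² + (2.69)²) = 15.007 nmi.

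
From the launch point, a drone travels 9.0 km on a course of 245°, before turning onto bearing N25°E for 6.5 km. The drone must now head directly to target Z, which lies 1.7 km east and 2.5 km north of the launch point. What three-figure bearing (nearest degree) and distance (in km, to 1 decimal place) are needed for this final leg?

087°, 7.1 km

Leg 1 (245°, 9.0 km): east 9.0 sin 245° = -8.16, north 9.0 cos 245° = -3.80
Leg 2 (N25°E, 6.5 km): east 6.5 sin 25° = 2.75, north 6.5 cos 25° = 5.89
Current position: (-5.41, 2.09). Target: (1.7, 2.5). Remaining: Δeast = 7.11, Δnorth = 0.41.
Bearing = atan2(7.11, 0.41) mod 360° = 86.68°; distance = √((7.11)² + (0.41)²) = 7.122 km.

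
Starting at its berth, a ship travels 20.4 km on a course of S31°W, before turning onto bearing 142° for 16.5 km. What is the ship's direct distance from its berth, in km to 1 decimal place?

Leg 1 (S31°W, 20.4 km): east 20.4 sin 211° = -10.51, north 20.4 cos 211° = -17.49
Leg 2 (142°, 16.5 km): east 16.5 sin 142° = 10.16, north 16.5 cos 142° = -13.00
Net: -0.35 east, -30.49 north. Distance = √((-0.35)² + (-30.49)²) = 30.490 km.

30.5 km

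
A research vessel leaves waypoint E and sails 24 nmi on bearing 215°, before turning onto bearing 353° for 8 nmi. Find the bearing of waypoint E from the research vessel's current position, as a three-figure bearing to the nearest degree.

052°

Leg 1 (215°, 24 nmi): east 24 sin 215° = -13.77, north 24 cos 215° = -19.66
Leg 2 (353°, 8 nmi): east 8 sin 353° = -0.97, north 8 cos 353° = 7.94
Net displacement: -14.74 east, -11.72 north. Direction back to start is (14.74, 11.72): bearing = atan2(14.74, 11.72) mod 360° = 51.51° ≈ 052°.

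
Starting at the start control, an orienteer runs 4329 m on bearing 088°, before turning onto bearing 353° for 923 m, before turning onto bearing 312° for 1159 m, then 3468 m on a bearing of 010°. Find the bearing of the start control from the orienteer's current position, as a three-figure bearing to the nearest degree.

217°

Leg 1 (088°, 4329 m): east 4329 sin 88° = 4326.36, north 4329 cos 88° = 151.08
Leg 2 (353°, 923 m): east 923 sin 353° = -112.49, north 923 cos 353° = 916.12
Leg 3 (312°, 1159 m): east 1159 sin 312° = -861.30, north 1159 cos 312° = 775.52
Leg 4 (010°, 3468 m): east 3468 sin 10° = 602.21, north 3468 cos 10° = 3415.31
Net displacement: 3954.78 east, 5258.04 north. Direction back to start is (-3954.78, -5258.04): bearing = atan2(-3954.78, -5258.04) mod 360° = 216.95° ≈ 217°.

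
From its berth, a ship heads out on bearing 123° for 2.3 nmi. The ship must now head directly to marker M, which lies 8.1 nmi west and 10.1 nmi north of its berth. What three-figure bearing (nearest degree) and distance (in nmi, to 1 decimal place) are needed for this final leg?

Leg 1 (123°, 2.3 nmi): east 2.3 sin 123° = 1.93, north 2.3 cos 123° = -1.25
Current position: (1.93, -1.25). Target: (-8.1, 10.1). Remaining: Δeast = -10.03, Δnorth = 11.35.
Bearing = atan2(-10.03, 11.35) mod 360° = 318.54°; distance = √((-10.03)² + (11.35)²) = 15.148 nmi.

319°, 15.1 nmi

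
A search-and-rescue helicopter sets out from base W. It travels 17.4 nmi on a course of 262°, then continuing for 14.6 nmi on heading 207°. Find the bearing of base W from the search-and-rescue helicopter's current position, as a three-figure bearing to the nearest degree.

057°

Leg 1 (262°, 17.4 nmi): east 17.4 sin 262° = -17.23, north 17.4 cos 262° = -2.42
Leg 2 (207°, 14.6 nmi): east 14.6 sin 207° = -6.63, north 14.6 cos 207° = -13.01
Net displacement: -23.86 east, -15.43 north. Direction back to start is (23.86, 15.43): bearing = atan2(23.86, 15.43) mod 360° = 57.11° ≈ 057°.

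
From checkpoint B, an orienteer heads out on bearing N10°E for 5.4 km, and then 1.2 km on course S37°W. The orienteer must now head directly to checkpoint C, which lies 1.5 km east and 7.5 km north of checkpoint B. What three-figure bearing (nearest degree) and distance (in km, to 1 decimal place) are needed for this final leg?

Leg 1 (N10°E, 5.4 km): east 5.4 sin 10° = 0.94, north 5.4 cos 10° = 5.32
Leg 2 (S37°W, 1.2 km): east 1.2 sin 217° = -0.72, north 1.2 cos 217° = -0.96
Current position: (0.22, 4.36). Target: (1.5, 7.5). Remaining: Δeast = 1.28, Δnorth = 3.14.
Bearing = atan2(1.28, 3.14) mod 360° = 22.25°; distance = √((1.28)² + (3.14)²) = 3.393 km.

022°, 3.4 km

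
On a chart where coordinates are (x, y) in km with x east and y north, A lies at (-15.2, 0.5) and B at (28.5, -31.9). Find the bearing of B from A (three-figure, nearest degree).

Δeast = 28.5 − -15.2 = 43.70; Δnorth = -31.9 − 0.5 = -32.40.
Bearing = atan2(Δeast, Δnorth) mod 360° = 126.55° ≈ 127°.

127°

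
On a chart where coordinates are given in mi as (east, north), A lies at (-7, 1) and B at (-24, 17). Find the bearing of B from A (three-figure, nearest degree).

313°

Δeast = -24 − -7 = -17.00; Δnorth = 17 − 1 = 16.00.
Bearing = atan2(Δeast, Δnorth) mod 360° = 313.26° ≈ 313°.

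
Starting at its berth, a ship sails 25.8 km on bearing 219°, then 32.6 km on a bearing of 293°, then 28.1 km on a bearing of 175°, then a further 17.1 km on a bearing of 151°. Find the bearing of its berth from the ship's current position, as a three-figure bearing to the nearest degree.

Leg 1 (219°, 25.8 km): east 25.8 sin 219° = -16.24, north 25.8 cos 219° = -20.05
Leg 2 (293°, 32.6 km): east 32.6 sin 293° = -30.01, north 32.6 cos 293° = 12.74
Leg 3 (175°, 28.1 km): east 28.1 sin 175° = 2.45, north 28.1 cos 175° = -27.99
Leg 4 (151°, 17.1 km): east 17.1 sin 151° = 8.29, north 17.1 cos 151° = -14.96
Net displacement: -35.51 east, -50.26 north. Direction back to start is (35.51, 50.26): bearing = atan2(35.51, 50.26) mod 360° = 35.24° ≈ 035°.

035°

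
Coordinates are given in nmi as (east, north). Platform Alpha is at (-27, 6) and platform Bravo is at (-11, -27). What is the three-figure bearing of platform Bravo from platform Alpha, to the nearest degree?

Δeast = -11 − -27 = 16.00; Δnorth = -27 − 6 = -33.00.
Bearing = atan2(Δeast, Δnorth) mod 360° = 154.13° ≈ 154°.

154°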